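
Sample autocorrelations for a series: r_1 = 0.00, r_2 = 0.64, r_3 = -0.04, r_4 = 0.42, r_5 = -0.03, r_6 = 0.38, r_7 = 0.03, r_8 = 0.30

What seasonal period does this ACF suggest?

2

The largest autocorrelation is r_2 = 0.64, with weaker echoes at lags 4 (0.42), 6 (0.38) and 8 (0.30); the remaining lags stay at or below 0.03.
The dominant spike at lag 2 indicates a seasonal period of 2.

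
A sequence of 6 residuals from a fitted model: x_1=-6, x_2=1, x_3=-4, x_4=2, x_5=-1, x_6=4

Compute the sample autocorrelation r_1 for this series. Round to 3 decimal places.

-0.361

Mean x̄ = (-6 + 1 − 4 + 2 − 1 + 4)/6 = -0.6667
Deviations from mean: -5.3333, 1.6667, -3.3333, 2.6667, -0.3333, 4.6667
Numerator Σ_{t=1}^{5}(x_t−x̄)(x_{t+1}−x̄) = -25.7778
Denominator Σ(x_t−x̄)² = 71.3333
r_1 = -25.7778 / 71.3333 = -0.361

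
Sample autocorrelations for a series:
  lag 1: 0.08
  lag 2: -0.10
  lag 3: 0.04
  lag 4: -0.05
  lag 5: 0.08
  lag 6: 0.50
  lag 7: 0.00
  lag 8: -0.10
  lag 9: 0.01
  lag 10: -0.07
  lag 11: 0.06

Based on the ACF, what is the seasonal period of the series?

6

The largest autocorrelation is r_6 = 0.50; the remaining lags stay at or below 0.08.
The dominant spike at lag 6 indicates a seasonal period of 6.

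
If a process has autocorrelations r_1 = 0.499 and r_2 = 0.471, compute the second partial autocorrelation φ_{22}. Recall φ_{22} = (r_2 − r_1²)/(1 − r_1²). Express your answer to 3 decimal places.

φ_{22} = (r_2 − r_1²) / (1 − r_1²)
r_1² = (0.499)² = 0.249001
Numerator = 0.471 − 0.2490 = 0.2220; denominator = 1 − 0.2490 = 0.7510
φ_{22} = 0.2220 / 0.7510 = 0.296

0.296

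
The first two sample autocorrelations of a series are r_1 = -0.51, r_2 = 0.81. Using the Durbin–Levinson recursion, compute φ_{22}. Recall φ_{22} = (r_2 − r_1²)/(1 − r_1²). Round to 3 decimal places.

φ_{22} = (r_2 − r_1²) / (1 − r_1²)
r_1² = (-0.51)² = 0.2601
Numerator = 0.81 − 0.2601 = 0.5499; denominator = 1 − 0.2601 = 0.7399
φ_{22} = 0.5499 / 0.7399 = 0.743

0.743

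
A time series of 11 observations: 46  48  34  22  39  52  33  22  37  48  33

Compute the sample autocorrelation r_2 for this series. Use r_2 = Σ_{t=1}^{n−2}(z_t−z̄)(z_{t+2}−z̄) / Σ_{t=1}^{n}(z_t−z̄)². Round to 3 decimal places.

-0.779

Mean z̄ = (46 + 48 + 34 + 22 + 39 + 52 + 33 + 22 + 37 + 48 + 33)/11 = 37.6364
Numerator Σ_{t=1}^{9}(z_t−z̄)(z_{t+2}−z̄) = -809.0826
Denominator Σ(z_t−z̄)² = 1038.5455
r_2 = -809.0826 / 1038.5455 = -0.779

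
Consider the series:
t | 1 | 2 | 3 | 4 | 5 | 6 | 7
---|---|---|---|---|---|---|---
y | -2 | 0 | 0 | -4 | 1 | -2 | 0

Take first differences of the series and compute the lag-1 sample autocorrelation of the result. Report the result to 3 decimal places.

First differences Δy: 2, 0, -4, 5, -3, 2
Mean of differences = 0.3333
Numerator Σ(Δy_t−Δȳ)(Δy_{t+1}−Δȳ) = -40.4444
Denominator Σ(Δy_t−Δȳ)² = 57.3333
r_1(Δy) = -40.4444 / 57.3333 = -0.705

-0.705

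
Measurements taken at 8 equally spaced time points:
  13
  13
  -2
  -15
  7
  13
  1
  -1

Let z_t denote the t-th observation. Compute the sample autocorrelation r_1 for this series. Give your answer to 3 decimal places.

Mean z̄ = (13 + 13 − 2 − 15 + 7 + 13 + 1 − 1)/8 = 3.6250
Deviations from mean: 9.3750, 9.3750, -5.6250, -18.6250, 3.3750, 9.3750, -2.6250, -4.6250
Σ(z_t−z̄)(z_{t+1}−z̄) = (87.8906) + (-52.7344) + (104.7656) + (-62.8594) + (31.6406) + (-24.6094) + (12.1406) = 96.2344
Denominator Σ(z_t−z̄)² = 681.8750
r_1 = 96.2344 / 681.8750 = 0.141

0.141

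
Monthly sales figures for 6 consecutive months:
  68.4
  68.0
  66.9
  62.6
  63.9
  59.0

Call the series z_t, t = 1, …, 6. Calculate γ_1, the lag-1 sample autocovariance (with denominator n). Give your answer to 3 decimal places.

3.470

Mean z̄ = (68.4 + 68.0 + 66.9 + 62.6 + 63.9 + 59.0)/6 = 64.8000
Σ_{t=1}^{5}(z_t−z̄)(z_{t+1}−z̄) = 20.8200
γ_1 = 20.8200 / 6 = 3.470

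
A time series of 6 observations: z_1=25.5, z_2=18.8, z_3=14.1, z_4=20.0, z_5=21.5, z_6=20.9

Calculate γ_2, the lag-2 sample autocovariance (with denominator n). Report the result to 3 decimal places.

-6.758

Mean z̄ = (25.5 + 18.8 + 14.1 + 20.0 + 21.5 + 20.9)/6 = 20.1333
Σ_{t=1}^{4}(z_t−z̄)(z_{t+2}−z̄) = -40.5489
γ_2 = -40.5489 / 6 = -6.758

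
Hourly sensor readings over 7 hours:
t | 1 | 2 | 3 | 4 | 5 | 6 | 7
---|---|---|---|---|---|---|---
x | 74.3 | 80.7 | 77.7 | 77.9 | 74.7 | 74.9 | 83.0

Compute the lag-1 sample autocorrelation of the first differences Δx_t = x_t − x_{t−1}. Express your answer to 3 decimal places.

First differences Δx: 6.4, -3.0, 0.2, -3.2, 0.2, 8.1
Mean of differences = 1.4500
Numerator Σ(Δx_t−Δx̄)(Δx_{t+1}−Δx̄) = -13.1525
Denominator Σ(Δx_t−Δx̄)² = 113.2750
r_1(Δx) = -13.1525 / 113.2750 = -0.116

-0.116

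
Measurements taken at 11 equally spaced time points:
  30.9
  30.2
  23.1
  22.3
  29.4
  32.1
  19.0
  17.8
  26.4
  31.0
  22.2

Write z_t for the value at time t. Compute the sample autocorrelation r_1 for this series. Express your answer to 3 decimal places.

Mean z̄ = (30.9 + 30.2 + 23.1 + 22.3 + 29.4 + 32.1 + 19.0 + 17.8 + 26.4 + 31.0 + 22.2)/11 = 25.8545
Numerator Σ_{t=1}^{10}(z_t−z̄)(z_{t+1}−z̄) = 21.2961
Denominator Σ(z_t−z̄)² = 268.1273
r_1 = 21.2961 / 268.1273 = 0.079

0.079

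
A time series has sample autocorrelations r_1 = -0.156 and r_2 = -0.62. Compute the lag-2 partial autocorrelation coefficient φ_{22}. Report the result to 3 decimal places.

-0.660

φ_{22} = (r_2 − r_1²) / (1 − r_1²)
r_1² = (-0.156)² = 0.024336
Numerator = -0.62 − 0.0243 = -0.6443; denominator = 1 − 0.0243 = 0.9757
φ_{22} = -0.6443 / 0.9757 = -0.660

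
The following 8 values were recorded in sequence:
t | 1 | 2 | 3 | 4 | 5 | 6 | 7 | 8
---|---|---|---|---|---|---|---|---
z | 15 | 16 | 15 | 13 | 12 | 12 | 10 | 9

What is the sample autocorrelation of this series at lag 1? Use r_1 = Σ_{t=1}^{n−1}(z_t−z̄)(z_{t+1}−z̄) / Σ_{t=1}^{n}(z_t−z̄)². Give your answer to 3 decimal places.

0.642

Mean z̄ = (15 + 16 + 15 + 13 + 12 + 12 + 10 + 9)/8 = 12.7500
Numerator Σ_{t=1}^{7}(z_t−z̄)(z_{t+1}−z̄) = 27.9375
Denominator Σ(z_t−z̄)² = 43.5000
r_1 = 27.9375 / 43.5000 = 0.642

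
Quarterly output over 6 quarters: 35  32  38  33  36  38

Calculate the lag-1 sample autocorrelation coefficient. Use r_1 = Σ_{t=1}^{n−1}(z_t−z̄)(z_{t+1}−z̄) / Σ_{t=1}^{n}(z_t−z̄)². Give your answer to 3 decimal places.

Mean z̄ = (35 + 32 + 38 + 33 + 36 + 38)/6 = 35.3333
Deviations from mean: -0.3333, -3.3333, 2.6667, -2.3333, 0.6667, 2.6667
Numerator Σ_{t=1}^{5}(z_t−z̄)(z_{t+1}−z̄) = -13.7778
Denominator Σ(z_t−z̄)² = 31.3333
r_1 = -13.7778 / 31.3333 = -0.440

-0.440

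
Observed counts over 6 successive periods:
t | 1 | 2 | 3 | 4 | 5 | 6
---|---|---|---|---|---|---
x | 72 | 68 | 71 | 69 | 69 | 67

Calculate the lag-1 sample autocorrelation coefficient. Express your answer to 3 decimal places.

-0.314

Mean x̄ = (72 + 68 + 71 + 69 + 69 + 67)/6 = 69.3333
Deviations from mean: 2.6667, -1.3333, 1.6667, -0.3333, -0.3333, -2.3333
Σ(x_t−x̄)(x_{t+1}−x̄) = (-3.5556) + (-2.2222) + (-0.5556) + (0.1111) + (0.7778) = -5.4444
Denominator Σ(x_t−x̄)² = 17.3333
r_1 = -5.4444 / 17.3333 = -0.314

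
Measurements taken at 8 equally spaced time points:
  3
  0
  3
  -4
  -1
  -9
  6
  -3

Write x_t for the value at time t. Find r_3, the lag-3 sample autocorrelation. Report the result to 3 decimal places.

Mean x̄ = (3 + 0 + 3 − 4 − 1 − 9 + 6 − 3)/8 = -0.6250
Deviations from mean: 3.6250, 0.6250, 3.6250, -3.3750, -0.3750, -8.3750, 6.6250, -2.3750
Σ(x_t−x̄)(x_{t+3}−x̄) = (-12.2344) + (-0.2344) + (-30.3594) + (-22.3594) + (0.8906) = -64.2969
Denominator Σ(x_t−x̄)² = 157.8750
r_3 = -64.2969 / 157.8750 = -0.407

-0.407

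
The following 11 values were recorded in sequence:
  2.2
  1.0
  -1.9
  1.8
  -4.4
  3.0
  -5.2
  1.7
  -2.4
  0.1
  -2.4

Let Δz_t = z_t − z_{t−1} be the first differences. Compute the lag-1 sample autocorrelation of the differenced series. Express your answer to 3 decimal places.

First differences Δz: -1.2, -2.9, 3.7, -6.2, 7.4, -8.2, 6.9, -4.1, 2.5, -2.5
Mean of differences = -0.4600
Numerator Σ(Δz_t−Δz̄)(Δz_{t+1}−Δz̄) = -238.7456
Denominator Σ(Δz_t−Δz̄)² = 258.7840
r_1(Δz) = -238.7456 / 258.7840 = -0.923

-0.923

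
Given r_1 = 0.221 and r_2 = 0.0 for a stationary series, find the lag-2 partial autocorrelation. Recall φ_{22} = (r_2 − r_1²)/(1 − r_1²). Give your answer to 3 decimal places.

-0.051

φ_{22} = (r_2 − r_1²) / (1 − r_1²)
r_1² = (0.221)² = 0.048841
Numerator = 0.0 − 0.0488 = -0.0488; denominator = 1 − 0.0488 = 0.9512
φ_{22} = -0.0488 / 0.9512 = -0.051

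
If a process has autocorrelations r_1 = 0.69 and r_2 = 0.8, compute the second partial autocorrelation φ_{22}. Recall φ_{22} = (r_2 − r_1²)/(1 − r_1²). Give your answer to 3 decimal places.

φ_{22} = (r_2 − r_1²) / (1 − r_1²)
r_1² = (0.69)² = 0.4761
Numerator = 0.8 − 0.4761 = 0.3239; denominator = 1 − 0.4761 = 0.5239
φ_{22} = 0.3239 / 0.5239 = 0.618

0.618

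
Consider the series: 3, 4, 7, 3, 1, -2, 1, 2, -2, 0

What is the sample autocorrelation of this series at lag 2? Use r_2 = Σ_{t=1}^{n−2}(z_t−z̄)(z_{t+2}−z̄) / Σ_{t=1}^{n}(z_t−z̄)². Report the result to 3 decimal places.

0.041

Mean z̄ = (3 + 4 + 7 + 3 + 1 − 2 + 1 + 2 − 2 + 0)/10 = 1.7000
Numerator Σ_{t=1}^{8}(z_t−z̄)(z_{t+2}−z̄) = 2.8200
Denominator Σ(z_t−z̄)² = 68.1000
r_2 = 2.8200 / 68.1000 = 0.041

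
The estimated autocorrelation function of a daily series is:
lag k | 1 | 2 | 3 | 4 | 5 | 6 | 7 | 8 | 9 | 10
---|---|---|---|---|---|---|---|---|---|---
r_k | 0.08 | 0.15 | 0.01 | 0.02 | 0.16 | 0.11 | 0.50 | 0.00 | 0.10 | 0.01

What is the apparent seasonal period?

The largest autocorrelation is r_7 = 0.50; the remaining lags stay at or below 0.16.
The dominant spike at lag 7 indicates a seasonal period of 7.

7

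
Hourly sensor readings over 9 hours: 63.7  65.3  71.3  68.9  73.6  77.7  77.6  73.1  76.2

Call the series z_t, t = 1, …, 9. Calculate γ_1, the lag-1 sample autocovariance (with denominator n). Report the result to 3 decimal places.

Mean z̄ = (63.7 + 65.3 + 71.3 + 68.9 + 73.6 + 77.7 + 77.6 + 73.1 + 76.2)/9 = 71.9333
Σ_{t=1}^{8}(z_t−z̄)(z_{t+1}−z̄) = 109.5589
γ_1 = 109.5589 / 9 = 12.173

12.173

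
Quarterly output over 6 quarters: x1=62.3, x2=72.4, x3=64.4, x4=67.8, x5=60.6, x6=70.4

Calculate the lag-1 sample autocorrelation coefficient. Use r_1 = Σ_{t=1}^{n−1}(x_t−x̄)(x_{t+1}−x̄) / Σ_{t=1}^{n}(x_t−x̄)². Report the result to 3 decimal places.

-0.653

Mean x̄ = (62.3 + 72.4 + 64.4 + 67.8 + 60.6 + 70.4)/6 = 66.3167
Numerator Σ_{t=1}^{5}(x_t−x̄)(x_{t+1}−x̄) = -70.7603
Denominator Σ(x_t−x̄)² = 108.3683
r_1 = -70.7603 / 108.3683 = -0.653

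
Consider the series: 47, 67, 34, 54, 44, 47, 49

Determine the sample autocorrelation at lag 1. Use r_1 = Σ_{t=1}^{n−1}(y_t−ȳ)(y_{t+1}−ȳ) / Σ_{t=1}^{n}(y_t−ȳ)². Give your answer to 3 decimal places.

Mean ȳ = (47 + 67 + 34 + 54 + 44 + 47 + 49)/7 = 48.8571
Numerator Σ_{t=1}^{6}(y_t−ȳ)(y_{t+1}−ȳ) = -395.8776
Denominator Σ(y_t−ȳ)² = 606.8571
r_1 = -395.8776 / 606.8571 = -0.652

-0.652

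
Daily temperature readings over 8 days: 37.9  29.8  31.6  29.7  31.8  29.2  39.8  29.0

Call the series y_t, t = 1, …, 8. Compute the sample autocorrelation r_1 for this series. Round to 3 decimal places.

-0.455

Mean ȳ = (37.9 + 29.8 + 31.6 + 29.7 + 31.8 + 29.2 + 39.8 + 29.0)/8 = 32.3500
Σ(y_t−ȳ)(y_{t+1}−ȳ) = (-14.1525) + (1.9125) + (1.9875) + (1.4575) + (1.7325) + (-23.4675) + (-24.9575) = -55.4875
Denominator Σ(y_t−ȳ)² = 121.8400
r_1 = -55.4875 / 121.8400 = -0.455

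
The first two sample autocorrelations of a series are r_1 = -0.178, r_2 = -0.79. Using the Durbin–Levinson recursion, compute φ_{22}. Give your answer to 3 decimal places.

-0.849

φ_{22} = (r_2 − r_1²) / (1 − r_1²)
r_1² = (-0.178)² = 0.031684
Numerator = -0.79 − 0.0317 = -0.8217; denominator = 1 − 0.0317 = 0.9683
φ_{22} = -0.8217 / 0.9683 = -0.849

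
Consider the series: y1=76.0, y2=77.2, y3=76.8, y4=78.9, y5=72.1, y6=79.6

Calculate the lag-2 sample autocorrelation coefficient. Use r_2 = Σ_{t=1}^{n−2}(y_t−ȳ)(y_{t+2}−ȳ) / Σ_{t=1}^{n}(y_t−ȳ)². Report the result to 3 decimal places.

0.193

Mean ȳ = (76.0 + 77.2 + 76.8 + 78.9 + 72.1 + 79.6)/6 = 76.7667
Deviations from mean: -0.7667, 0.4333, 0.0333, 2.1333, -4.6667, 2.8333
Σ(y_t−ȳ)(y_{t+2}−ȳ) = (-0.0256) + (0.9244) + (-0.1556) + (6.0444) = 6.7878
Denominator Σ(y_t−ȳ)² = 35.1333
r_2 = 6.7878 / 35.1333 = 0.193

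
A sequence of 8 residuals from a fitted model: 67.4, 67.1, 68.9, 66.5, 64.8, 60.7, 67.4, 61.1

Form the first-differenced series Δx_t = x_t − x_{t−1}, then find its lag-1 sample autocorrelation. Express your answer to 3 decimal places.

-0.595

First differences Δx: -0.3, 1.8, -2.4, -1.7, -4.1, 6.7, -6.3
Mean of differences = -0.9000
Numerator Σ(Δx_t−Δx̄)(Δx_{t+1}−Δx̄) = -64.0300
Denominator Σ(Δx_t−Δx̄)² = 107.7000
r_1(Δx) = -64.0300 / 107.7000 = -0.595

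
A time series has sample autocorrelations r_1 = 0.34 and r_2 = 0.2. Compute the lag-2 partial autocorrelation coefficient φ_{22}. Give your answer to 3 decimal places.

φ_{22} = (r_2 − r_1²) / (1 − r_1²)
r_1² = (0.34)² = 0.1156
Numerator = 0.2 − 0.1156 = 0.0844; denominator = 1 − 0.1156 = 0.8844
φ_{22} = 0.0844 / 0.8844 = 0.095

0.095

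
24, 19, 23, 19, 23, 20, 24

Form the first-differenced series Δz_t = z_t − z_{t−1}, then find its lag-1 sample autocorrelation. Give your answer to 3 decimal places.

First differences Δz: -5, 4, -4, 4, -3, 4
Mean of differences = 0.0000
Numerator Σ(Δz_t−Δz̄)(Δz_{t+1}−Δz̄) = -76.0000
Denominator Σ(Δz_t−Δz̄)² = 98.0000
r_1(Δz) = -76.0000 / 98.0000 = -0.776

-0.776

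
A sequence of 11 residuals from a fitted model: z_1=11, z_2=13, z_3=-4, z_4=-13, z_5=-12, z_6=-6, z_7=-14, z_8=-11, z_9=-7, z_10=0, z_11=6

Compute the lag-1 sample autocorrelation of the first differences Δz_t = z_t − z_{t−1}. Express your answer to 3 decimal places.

0.205

First differences Δz: 2, -17, -9, 1, 6, -8, 3, 4, 7, 6
Mean of differences = -0.5000
Numerator Σ(Δz_t−Δz̄)(Δz_{t+1}−Δz̄) = 119.2500
Denominator Σ(Δz_t−Δz̄)² = 582.5000
r_1(Δz) = 119.2500 / 582.5000 = 0.205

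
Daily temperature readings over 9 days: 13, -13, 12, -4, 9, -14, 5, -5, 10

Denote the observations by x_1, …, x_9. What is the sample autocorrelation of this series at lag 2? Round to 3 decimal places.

0.575

Mean x̄ = (13 − 13 + 12 − 4 + 9 − 14 + 5 − 5 + 10)/9 = 1.4444
Numerator Σ_{t=1}^{7}(x_t−x̄)(x_{t+2}−x̄) = 521.2716
Denominator Σ(x_t−x̄)² = 906.2222
r_2 = 521.2716 / 906.2222 = 0.575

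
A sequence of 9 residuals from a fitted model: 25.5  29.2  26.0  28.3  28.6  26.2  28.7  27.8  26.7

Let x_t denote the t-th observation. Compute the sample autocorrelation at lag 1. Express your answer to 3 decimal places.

-0.608

Mean x̄ = (25.5 + 29.2 + 26.0 + 28.3 + 28.6 + 26.2 + 28.7 + 27.8 + 26.7)/9 = 27.4444
Numerator Σ_{t=1}^{8}(x_t−x̄)(x_{t+1}−x̄) = -9.0153
Denominator Σ(x_t−x̄)² = 14.8222
r_1 = -9.0153 / 14.8222 = -0.608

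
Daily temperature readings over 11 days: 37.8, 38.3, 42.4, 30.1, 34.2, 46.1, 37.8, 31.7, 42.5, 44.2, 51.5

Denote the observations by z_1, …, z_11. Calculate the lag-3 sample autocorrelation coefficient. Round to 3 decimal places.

Mean z̄ = (37.8 + 38.3 + 42.4 + 30.1 + 34.2 + 46.1 + 37.8 + 31.7 + 42.5 + 44.2 + 51.5)/11 = 39.6909
Numerator Σ_{t=1}^{8}(z_t−z̄)(z_{t+3}−z̄) = 20.2607
Denominator Σ(z_t−z̄)² = 411.1691
r_3 = 20.2607 / 411.1691 = 0.049

0.049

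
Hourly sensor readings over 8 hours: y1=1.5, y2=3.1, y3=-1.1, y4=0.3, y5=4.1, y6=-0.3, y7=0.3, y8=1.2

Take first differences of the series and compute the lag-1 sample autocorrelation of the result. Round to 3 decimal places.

-0.459

First differences Δy: 1.6, -4.2, 1.4, 3.8, -4.4, 0.6, 0.9
Mean of differences = -0.0429
Numerator Σ(Δy_t−Δȳ)(Δy_{t+1}−Δȳ) = -26.2218
Denominator Σ(Δy_t−Δȳ)² = 57.1171
r_1(Δy) = -26.2218 / 57.1171 = -0.459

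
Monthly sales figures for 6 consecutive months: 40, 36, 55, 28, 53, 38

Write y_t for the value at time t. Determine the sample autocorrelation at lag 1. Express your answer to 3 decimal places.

-0.822

Mean ȳ = (40 + 36 + 55 + 28 + 53 + 38)/6 = 41.6667
Deviations from mean: -1.6667, -5.6667, 13.3333, -13.6667, 11.3333, -3.6667
Σ(y_t−ȳ)(y_{t+1}−ȳ) = (9.4444) + (-75.5556) + (-182.2222) + (-154.8889) + (-41.5556) = -444.7778
Denominator Σ(y_t−ȳ)² = 541.3333
r_1 = -444.7778 / 541.3333 = -0.822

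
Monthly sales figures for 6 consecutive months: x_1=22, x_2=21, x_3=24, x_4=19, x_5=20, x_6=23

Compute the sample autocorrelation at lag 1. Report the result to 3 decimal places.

-0.357

Mean x̄ = (22 + 21 + 24 + 19 + 20 + 23)/6 = 21.5000
Σ(x_t−x̄)(x_{t+1}−x̄) = (-0.2500) + (-1.2500) + (-6.2500) + (3.7500) + (-2.2500) = -6.2500
Denominator Σ(x_t−x̄)² = 17.5000
r_1 = -6.2500 / 17.5000 = -0.357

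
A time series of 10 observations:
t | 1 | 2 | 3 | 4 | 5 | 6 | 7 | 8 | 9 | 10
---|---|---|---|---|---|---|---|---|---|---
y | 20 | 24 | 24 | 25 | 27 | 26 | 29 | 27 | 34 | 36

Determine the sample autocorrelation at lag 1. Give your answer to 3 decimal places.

0.472

Mean ȳ = (20 + 24 + 24 + 25 + 27 + 26 + 29 + 27 + 34 + 36)/10 = 27.2000
Numerator Σ_{t=1}^{9}(y_t−ȳ)(y_{t+1}−ȳ) = 96.9600
Denominator Σ(y_t−ȳ)² = 205.6000
r_1 = 96.9600 / 205.6000 = 0.472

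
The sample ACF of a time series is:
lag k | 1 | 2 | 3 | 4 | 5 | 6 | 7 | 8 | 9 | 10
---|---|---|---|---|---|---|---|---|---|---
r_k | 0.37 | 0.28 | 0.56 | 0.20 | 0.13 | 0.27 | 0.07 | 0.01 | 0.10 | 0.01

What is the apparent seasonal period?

The largest autocorrelation is r_3 = 0.56; the remaining lags stay at or below 0.37. The elevated value at lag 1 (0.37), dropping to 0.28 at lag 2, reflects decaying short-term dependence rather than seasonality.
The dominant spike at lag 3 indicates a seasonal period of 3.

3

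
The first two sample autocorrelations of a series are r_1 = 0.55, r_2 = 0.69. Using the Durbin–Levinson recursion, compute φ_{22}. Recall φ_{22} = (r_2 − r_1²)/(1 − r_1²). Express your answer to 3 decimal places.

φ_{22} = (r_2 − r_1²) / (1 − r_1²)
r_1² = (0.55)² = 0.3025
Numerator = 0.69 − 0.3025 = 0.3875; denominator = 1 − 0.3025 = 0.6975
φ_{22} = 0.3875 / 0.6975 = 0.556

0.556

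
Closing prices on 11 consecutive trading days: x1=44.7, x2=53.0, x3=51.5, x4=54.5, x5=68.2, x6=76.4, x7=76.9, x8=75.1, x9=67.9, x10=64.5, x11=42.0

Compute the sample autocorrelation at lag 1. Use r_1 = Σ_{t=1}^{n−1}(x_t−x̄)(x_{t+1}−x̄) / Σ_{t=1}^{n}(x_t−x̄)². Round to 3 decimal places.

0.520

Mean x̄ = (44.7 + 53.0 + 51.5 + 54.5 + 68.2 + 76.4 + 76.9 + 75.1 + 67.9 + 64.5 + 42.0)/11 = 61.3364
Numerator Σ_{t=1}^{10}(x_t−x̄)(x_{t+1}−x̄) = 842.9887
Denominator Σ(x_t−x̄)² = 1622.4255
r_1 = 842.9887 / 1622.4255 = 0.520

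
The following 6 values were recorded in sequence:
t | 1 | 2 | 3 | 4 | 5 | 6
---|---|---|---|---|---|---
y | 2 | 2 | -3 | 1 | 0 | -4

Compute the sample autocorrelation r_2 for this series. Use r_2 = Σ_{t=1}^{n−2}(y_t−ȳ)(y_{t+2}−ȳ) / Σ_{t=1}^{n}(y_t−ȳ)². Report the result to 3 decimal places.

Mean ȳ = (2 + 2 − 3 + 1 + 0 − 4)/6 = -0.3333
Σ(y_t−ȳ)(y_{t+2}−ȳ) = (-6.2222) + (3.1111) + (-0.8889) + (-4.8889) = -8.8889
Denominator Σ(y_t−ȳ)² = 33.3333
r_2 = -8.8889 / 33.3333 = -0.267

-0.267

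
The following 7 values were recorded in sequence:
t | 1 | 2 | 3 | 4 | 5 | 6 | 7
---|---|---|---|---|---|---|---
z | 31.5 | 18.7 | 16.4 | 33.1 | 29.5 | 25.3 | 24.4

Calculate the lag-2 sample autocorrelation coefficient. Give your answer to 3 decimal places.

-0.620

Mean z̄ = (31.5 + 18.7 + 16.4 + 33.1 + 29.5 + 25.3 + 24.4)/7 = 25.5571
Σ(z_t−z̄)(z_{t+2}−z̄) = (-54.4196) + (-51.7224) + (-36.1053) + (-1.9396) + (-4.5624) = -148.7494
Denominator Σ(z_t−z̄)² = 240.0371
r_2 = -148.7494 / 240.0371 = -0.620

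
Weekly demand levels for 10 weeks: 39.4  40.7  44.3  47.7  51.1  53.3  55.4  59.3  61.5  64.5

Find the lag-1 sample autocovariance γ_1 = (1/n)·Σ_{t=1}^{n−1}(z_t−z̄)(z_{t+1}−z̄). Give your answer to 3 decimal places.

Mean z̄ = (39.4 + 40.7 + 44.3 + 47.7 + 51.1 + 53.3 + 55.4 + 59.3 + 61.5 + 64.5)/10 = 51.7200
Σ_{t=1}^{9}(z_t−z̄)(z_{t+1}−z̄) = 481.7056
γ_1 = 481.7056 / 10 = 48.171

48.171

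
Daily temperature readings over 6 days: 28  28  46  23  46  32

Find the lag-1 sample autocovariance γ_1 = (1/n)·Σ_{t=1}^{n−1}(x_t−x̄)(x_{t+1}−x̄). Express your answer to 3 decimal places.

Mean x̄ = (28 + 28 + 46 + 23 + 46 + 32)/6 = 33.8333
Deviations: -5.8333, -5.8333, 12.1667, -10.8333, 12.1667, -1.8333
Σ_{t=1}^{5}(x_t−x̄)(x_{t+1}−x̄) = -322.8611
γ_1 = -322.8611 / 6 = -53.810

-53.810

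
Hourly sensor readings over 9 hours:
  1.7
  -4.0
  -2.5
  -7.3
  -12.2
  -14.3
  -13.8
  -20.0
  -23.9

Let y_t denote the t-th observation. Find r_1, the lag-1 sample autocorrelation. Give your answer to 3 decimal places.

0.584

Mean ȳ = (1.7 − 4.0 − 2.5 − 7.3 − 12.2 − 14.3 − 13.8 − 20.0 − 23.9)/9 = -10.7000
Numerator Σ_{t=1}^{8}(y_t−ȳ)(y_{t+1}−ȳ) = 328.9500
Denominator Σ(y_t−ȳ)² = 563.0000
r_1 = 328.9500 / 563.0000 = 0.584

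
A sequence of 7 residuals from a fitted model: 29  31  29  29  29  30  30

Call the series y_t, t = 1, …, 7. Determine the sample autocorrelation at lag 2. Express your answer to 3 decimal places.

-0.176

Mean ȳ = (29 + 31 + 29 + 29 + 29 + 30 + 30)/7 = 29.5714
Deviations from mean: -0.5714, 1.4286, -0.5714, -0.5714, -0.5714, 0.4286, 0.4286
Numerator Σ_{t=1}^{5}(y_t−ȳ)(y_{t+2}−ȳ) = -0.6531
Denominator Σ(y_t−ȳ)² = 3.7143
r_2 = -0.6531 / 3.7143 = -0.176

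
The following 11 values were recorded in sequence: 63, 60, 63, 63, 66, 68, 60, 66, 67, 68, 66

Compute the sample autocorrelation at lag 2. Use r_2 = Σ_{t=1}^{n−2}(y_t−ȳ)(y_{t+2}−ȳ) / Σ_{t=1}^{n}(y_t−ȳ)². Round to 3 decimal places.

-0.027

Mean ȳ = (63 + 60 + 63 + 63 + 66 + 68 + 60 + 66 + 67 + 68 + 66)/11 = 64.5455
Numerator Σ_{t=1}^{9}(y_t−ȳ)(y_{t+2}−ȳ) = -2.3223
Denominator Σ(y_t−ȳ)² = 84.7273
r_2 = -2.3223 / 84.7273 = -0.027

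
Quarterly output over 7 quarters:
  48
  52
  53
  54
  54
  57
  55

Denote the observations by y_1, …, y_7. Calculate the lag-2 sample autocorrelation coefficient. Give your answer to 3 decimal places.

0.090

Mean ȳ = (48 + 52 + 53 + 54 + 54 + 57 + 55)/7 = 53.2857
Deviations from mean: -5.2857, -1.2857, -0.2857, 0.7143, 0.7143, 3.7143, 1.7143
Σ(y_t−ȳ)(y_{t+2}−ȳ) = (1.5102) + (-0.9184) + (-0.2041) + (2.6531) + (1.2245) = 4.2653
Denominator Σ(y_t−ȳ)² = 47.4286
r_2 = 4.2653 / 47.4286 = 0.090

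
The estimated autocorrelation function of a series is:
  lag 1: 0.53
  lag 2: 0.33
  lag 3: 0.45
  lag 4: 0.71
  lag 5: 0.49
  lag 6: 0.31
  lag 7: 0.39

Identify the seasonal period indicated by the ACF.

4

The largest autocorrelation is r_4 = 0.71; the remaining lags stay at or below 0.53. The elevated value at lag 1 (0.53), dropping to 0.33 at lag 2, reflects decaying short-term dependence rather than seasonality.
The dominant spike at lag 4 indicates a seasonal period of 4.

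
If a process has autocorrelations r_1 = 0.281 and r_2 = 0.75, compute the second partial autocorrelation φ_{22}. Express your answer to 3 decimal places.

φ_{22} = (r_2 − r_1²) / (1 − r_1²)
r_1² = (0.281)² = 0.078961
Numerator = 0.75 − 0.0790 = 0.6710; denominator = 1 − 0.0790 = 0.9210
φ_{22} = 0.6710 / 0.9210 = 0.729

0.729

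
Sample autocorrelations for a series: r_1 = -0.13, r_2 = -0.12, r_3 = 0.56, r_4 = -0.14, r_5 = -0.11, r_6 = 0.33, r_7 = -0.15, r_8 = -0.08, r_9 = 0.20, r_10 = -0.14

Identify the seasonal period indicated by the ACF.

The largest autocorrelation is r_3 = 0.56, with weaker echoes at lags 6 (0.33) and 9 (0.20); the remaining lags stay at or below -0.08.
The dominant spike at lag 3 indicates a seasonal period of 3.

3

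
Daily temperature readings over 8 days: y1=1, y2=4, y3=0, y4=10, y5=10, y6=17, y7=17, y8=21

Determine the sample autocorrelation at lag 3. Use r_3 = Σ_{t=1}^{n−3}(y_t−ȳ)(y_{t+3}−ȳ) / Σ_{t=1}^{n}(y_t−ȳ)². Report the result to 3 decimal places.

Mean ȳ = (1 + 4 + 0 + 10 + 10 + 17 + 17 + 21)/8 = 10.0000
Deviations from mean: -9.0000, -6.0000, -10.0000, 0.0000, 0.0000, 7.0000, 7.0000, 11.0000
Numerator Σ_{t=1}^{5}(y_t−ȳ)(y_{t+3}−ȳ) = -70.0000
Denominator Σ(y_t−ȳ)² = 436.0000
r_3 = -70.0000 / 436.0000 = -0.161

-0.161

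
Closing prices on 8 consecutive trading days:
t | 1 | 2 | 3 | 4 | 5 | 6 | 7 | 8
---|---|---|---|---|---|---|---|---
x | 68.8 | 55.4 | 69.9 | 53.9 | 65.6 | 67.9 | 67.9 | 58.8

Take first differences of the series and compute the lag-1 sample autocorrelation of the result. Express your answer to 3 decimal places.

-0.666

First differences Δx: -13.4, 14.5, -16.0, 11.7, 2.3, 0.0, -9.1
Mean of differences = -1.4286
Numerator Σ(Δx_t−Δx̄)(Δx_{t+1}−Δx̄) = -570.7737
Denominator Σ(Δx_t−Δx̄)² = 856.5143
r_1(Δx) = -570.7737 / 856.5143 = -0.666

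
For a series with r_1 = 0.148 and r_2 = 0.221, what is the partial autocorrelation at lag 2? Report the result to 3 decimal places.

0.204

φ_{22} = (r_2 − r_1²) / (1 − r_1²)
r_1² = (0.148)² = 0.021904
Numerator = 0.221 − 0.0219 = 0.1991; denominator = 1 − 0.0219 = 0.9781
φ_{22} = 0.1991 / 0.9781 = 0.204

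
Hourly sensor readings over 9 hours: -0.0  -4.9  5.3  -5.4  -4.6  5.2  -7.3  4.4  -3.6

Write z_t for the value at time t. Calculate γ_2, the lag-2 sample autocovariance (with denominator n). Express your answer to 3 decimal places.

5.063

Mean z̄ = (-0.0 − 4.9 + 5.3 − 5.4 − 4.6 + 5.2 − 7.3 + 4.4 − 3.6)/9 = -1.2111
Σ_{t=1}^{7}(z_t−z̄)(z_{t+2}−z̄) = 45.5709
γ_2 = 45.5709 / 9 = 5.063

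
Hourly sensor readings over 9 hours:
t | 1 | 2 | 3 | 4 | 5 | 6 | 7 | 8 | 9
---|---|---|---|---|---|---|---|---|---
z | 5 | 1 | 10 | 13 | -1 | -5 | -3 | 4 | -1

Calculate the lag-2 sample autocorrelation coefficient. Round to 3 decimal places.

-0.260

Mean z̄ = (5 + 1 + 10 + 13 − 1 − 5 − 3 + 4 − 1)/9 = 2.5556
Numerator Σ_{t=1}^{7}(z_t−z̄)(z_{t+2}−z̄) = -74.8395
Denominator Σ(z_t−z̄)² = 288.2222
r_2 = -74.8395 / 288.2222 = -0.260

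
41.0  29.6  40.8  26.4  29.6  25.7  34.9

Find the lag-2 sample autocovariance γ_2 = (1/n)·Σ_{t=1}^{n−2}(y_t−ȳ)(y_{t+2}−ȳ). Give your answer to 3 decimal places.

Mean ȳ = (41.0 + 29.6 + 40.8 + 26.4 + 29.6 + 25.7 + 34.9)/7 = 32.5714
Deviations: 8.4286, -2.9714, 8.2286, -6.1714, -2.9714, -6.8714, 2.3286
Σ_{t=1}^{5}(y_t−ȳ)(y_{t+2}−ȳ) = 98.7298
γ_2 = 98.7298 / 7 = 14.104

14.104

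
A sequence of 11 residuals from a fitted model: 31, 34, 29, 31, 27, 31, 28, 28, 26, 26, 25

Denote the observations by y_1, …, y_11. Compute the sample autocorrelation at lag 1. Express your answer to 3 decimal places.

Mean ȳ = (31 + 34 + 29 + 31 + 27 + 31 + 28 + 28 + 26 + 26 + 25)/11 = 28.7273
Numerator Σ_{t=1}^{10}(y_t−ȳ)(y_{t+1}−ȳ) = 24.6529
Denominator Σ(y_t−ȳ)² = 76.1818
r_1 = 24.6529 / 76.1818 = 0.324

0.324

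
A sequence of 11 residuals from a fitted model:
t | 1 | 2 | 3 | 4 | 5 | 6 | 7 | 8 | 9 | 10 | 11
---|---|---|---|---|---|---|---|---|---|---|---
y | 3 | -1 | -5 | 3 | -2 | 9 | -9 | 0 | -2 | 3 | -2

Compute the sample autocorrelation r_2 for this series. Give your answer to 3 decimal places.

Mean ȳ = (3 − 1 − 5 + 3 − 2 + 9 − 9 + 0 − 2 + 3 − 2)/11 = -0.2727
Numerator Σ_{t=1}^{9}(y_t−ȳ)(y_{t+2}−ȳ) = 57.2149
Denominator Σ(y_t−ȳ)² = 226.1818
r_2 = 57.2149 / 226.1818 = 0.253

0.253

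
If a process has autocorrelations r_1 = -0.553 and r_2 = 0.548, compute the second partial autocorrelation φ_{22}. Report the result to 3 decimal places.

0.349

φ_{22} = (r_2 − r_1²) / (1 − r_1²)
r_1² = (-0.553)² = 0.305809
Numerator = 0.548 − 0.3058 = 0.2422; denominator = 1 − 0.3058 = 0.6942
φ_{22} = 0.2422 / 0.6942 = 0.349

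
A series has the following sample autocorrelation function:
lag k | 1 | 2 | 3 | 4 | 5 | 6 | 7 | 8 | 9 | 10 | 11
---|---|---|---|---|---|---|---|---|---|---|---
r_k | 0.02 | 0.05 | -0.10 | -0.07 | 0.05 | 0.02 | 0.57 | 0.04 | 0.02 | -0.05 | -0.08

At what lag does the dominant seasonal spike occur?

7

The largest autocorrelation is r_7 = 0.57; the remaining lags stay at or below 0.05.
The dominant spike at lag 7 indicates a seasonal period of 7.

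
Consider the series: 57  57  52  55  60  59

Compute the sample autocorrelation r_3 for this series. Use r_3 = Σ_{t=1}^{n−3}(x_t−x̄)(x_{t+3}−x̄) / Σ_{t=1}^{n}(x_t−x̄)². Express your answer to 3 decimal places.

Mean x̄ = (57 + 57 + 52 + 55 + 60 + 59)/6 = 56.6667
Σ(x_t−x̄)(x_{t+3}−x̄) = (-0.5556) + (1.1111) + (-10.8889) = -10.3333
Denominator Σ(x_t−x̄)² = 41.3333
r_3 = -10.3333 / 41.3333 = -0.250

-0.250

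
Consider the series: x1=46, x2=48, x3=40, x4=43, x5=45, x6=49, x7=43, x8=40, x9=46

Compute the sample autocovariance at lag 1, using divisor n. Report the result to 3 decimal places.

-1.022

Mean x̄ = (46 + 48 + 40 + 43 + 45 + 49 + 43 + 40 + 46)/9 = 44.4444
Σ_{t=1}^{8}(x_t−x̄)(x_{t+1}−x̄) = -9.1975
γ_1 = -9.1975 / 9 = -1.022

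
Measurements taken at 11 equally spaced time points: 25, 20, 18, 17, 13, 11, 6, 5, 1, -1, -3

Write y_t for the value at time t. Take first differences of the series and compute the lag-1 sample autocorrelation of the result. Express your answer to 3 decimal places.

First differences Δy: -5, -2, -1, -4, -2, -5, -1, -4, -2, -2
Mean of differences = -2.8000
Numerator Σ(Δy_t−Δȳ)(Δy_{t+1}−Δȳ) = -11.6400
Denominator Σ(Δy_t−Δȳ)² = 21.6000
r_1(Δy) = -11.6400 / 21.6000 = -0.539

-0.539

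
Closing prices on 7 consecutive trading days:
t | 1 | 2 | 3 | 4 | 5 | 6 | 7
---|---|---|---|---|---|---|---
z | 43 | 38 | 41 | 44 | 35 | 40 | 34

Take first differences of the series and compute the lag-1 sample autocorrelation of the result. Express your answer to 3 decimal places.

-0.625

First differences Δz: -5, 3, 3, -9, 5, -6
Mean of differences = -1.5000
Numerator Σ(Δz_t−Δz̄)(Δz_{t+1}−Δz̄) = -107.2500
Denominator Σ(Δz_t−Δz̄)² = 171.5000
r_1(Δz) = -107.2500 / 171.5000 = -0.625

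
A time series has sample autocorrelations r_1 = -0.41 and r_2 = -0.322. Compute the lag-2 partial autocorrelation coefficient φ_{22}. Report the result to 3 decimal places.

φ_{22} = (r_2 − r_1²) / (1 − r_1²)
r_1² = (-0.41)² = 0.1681
Numerator = -0.322 − 0.1681 = -0.4901; denominator = 1 − 0.1681 = 0.8319
φ_{22} = -0.4901 / 0.8319 = -0.589

-0.589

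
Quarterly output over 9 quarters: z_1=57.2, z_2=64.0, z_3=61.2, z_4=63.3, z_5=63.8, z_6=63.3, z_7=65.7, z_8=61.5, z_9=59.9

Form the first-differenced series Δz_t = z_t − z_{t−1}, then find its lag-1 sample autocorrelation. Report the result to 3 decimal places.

First differences Δz: 6.8, -2.8, 2.1, 0.5, -0.5, 2.4, -4.2, -1.6
Mean of differences = 0.3375
Numerator Σ(Δz_t−Δz̄)(Δz_{t+1}−Δz̄) = -27.9502
Denominator Σ(Δz_t−Δz̄)² = 84.0388
r_1(Δz) = -27.9502 / 84.0388 = -0.333

-0.333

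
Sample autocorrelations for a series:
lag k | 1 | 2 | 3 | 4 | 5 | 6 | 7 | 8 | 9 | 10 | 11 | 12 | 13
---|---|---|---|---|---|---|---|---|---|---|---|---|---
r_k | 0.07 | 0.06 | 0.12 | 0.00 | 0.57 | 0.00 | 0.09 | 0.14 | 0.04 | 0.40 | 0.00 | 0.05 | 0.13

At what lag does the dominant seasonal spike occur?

The largest autocorrelation is r_5 = 0.57, with a weaker echo at lag 10 (0.40); the remaining lags stay at or below 0.14.
The dominant spike at lag 5 indicates a seasonal period of 5.

5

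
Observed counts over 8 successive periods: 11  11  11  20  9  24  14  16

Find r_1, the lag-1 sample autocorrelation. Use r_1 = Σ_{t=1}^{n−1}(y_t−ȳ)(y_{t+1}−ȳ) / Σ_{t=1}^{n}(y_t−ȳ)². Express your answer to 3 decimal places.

Mean ȳ = (11 + 11 + 11 + 20 + 9 + 24 + 14 + 16)/8 = 14.5000
Deviations from mean: -3.5000, -3.5000, -3.5000, 5.5000, -5.5000, 9.5000, -0.5000, 1.5000
Σ(y_t−ȳ)(y_{t+1}−ȳ) = (12.2500) + (12.2500) + (-19.2500) + (-30.2500) + (-52.2500) + (-4.7500) + (-0.7500) = -82.7500
Denominator Σ(y_t−ȳ)² = 190.0000
r_1 = -82.7500 / 190.0000 = -0.436

-0.436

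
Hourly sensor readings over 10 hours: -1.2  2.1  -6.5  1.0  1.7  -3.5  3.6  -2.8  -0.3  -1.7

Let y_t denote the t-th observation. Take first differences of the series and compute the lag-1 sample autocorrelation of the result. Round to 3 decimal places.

First differences Δy: 3.3, -8.6, 7.5, 0.7, -5.2, 7.1, -6.4, 2.5, -1.4
Mean of differences = -0.0556
Numerator Σ(Δy_t−Δȳ)(Δy_{t+1}−Δȳ) = -193.2664
Denominator Σ(Δy_t−Δȳ)² = 268.1822
r_1(Δy) = -193.2664 / 268.1822 = -0.721

-0.721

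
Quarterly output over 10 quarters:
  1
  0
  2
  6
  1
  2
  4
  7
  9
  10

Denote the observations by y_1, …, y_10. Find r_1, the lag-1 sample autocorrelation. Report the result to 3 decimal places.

0.529

Mean ȳ = (1 + 0 + 2 + 6 + 1 + 2 + 4 + 7 + 9 + 10)/10 = 4.2000
Numerator Σ_{t=1}^{9}(y_t−ȳ)(y_{t+1}−ȳ) = 61.1600
Denominator Σ(y_t−ȳ)² = 115.6000
r_1 = 61.1600 / 115.6000 = 0.529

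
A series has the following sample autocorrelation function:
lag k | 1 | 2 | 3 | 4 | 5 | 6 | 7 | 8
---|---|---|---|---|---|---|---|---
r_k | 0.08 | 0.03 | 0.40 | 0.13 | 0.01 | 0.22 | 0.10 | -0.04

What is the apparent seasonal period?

The largest autocorrelation is r_3 = 0.40, with a weaker echo at lag 6 (0.22); the remaining lags stay at or below 0.13.
The dominant spike at lag 3 indicates a seasonal period of 3.

3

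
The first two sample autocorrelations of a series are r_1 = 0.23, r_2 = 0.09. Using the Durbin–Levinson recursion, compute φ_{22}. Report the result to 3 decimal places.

0.039

φ_{22} = (r_2 − r_1²) / (1 − r_1²)
r_1² = (0.23)² = 0.0529
Numerator = 0.09 − 0.0529 = 0.0371; denominator = 1 − 0.0529 = 0.9471
φ_{22} = 0.0371 / 0.9471 = 0.039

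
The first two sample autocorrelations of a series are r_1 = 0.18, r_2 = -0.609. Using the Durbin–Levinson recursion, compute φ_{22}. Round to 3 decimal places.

φ_{22} = (r_2 − r_1²) / (1 − r_1²)
r_1² = (0.18)² = 0.0324
Numerator = -0.609 − 0.0324 = -0.6414; denominator = 1 − 0.0324 = 0.9676
φ_{22} = -0.6414 / 0.9676 = -0.663

-0.663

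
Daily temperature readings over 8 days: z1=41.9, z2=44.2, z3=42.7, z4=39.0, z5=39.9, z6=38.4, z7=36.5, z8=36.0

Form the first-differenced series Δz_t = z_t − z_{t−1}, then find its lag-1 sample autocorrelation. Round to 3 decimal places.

-0.258

First differences Δz: 2.3, -1.5, -3.7, 0.9, -1.5, -1.9, -0.5
Mean of differences = -0.8429
Numerator Σ(Δz_t−Δz̄)(Δz_{t+1}−Δz̄) = -5.9804
Denominator Σ(Δz_t−Δz̄)² = 23.1771
r_1(Δz) = -5.9804 / 23.1771 = -0.258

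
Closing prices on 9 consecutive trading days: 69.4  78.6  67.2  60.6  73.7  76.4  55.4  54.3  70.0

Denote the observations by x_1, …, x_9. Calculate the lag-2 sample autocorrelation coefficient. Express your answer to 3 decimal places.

Mean x̄ = (69.4 + 78.6 + 67.2 + 60.6 + 73.7 + 76.4 + 55.4 + 54.3 + 70.0)/9 = 67.2889
Σ(x_t−x̄)(x_{t+2}−x̄) = (-0.1877) + (-75.6588) + (-0.5699) + (-60.9432) + (-76.2210) + (-118.3432) + (-32.2321) = -364.1558
Denominator Σ(x_t−x̄)² = 618.6689
r_2 = -364.1558 / 618.6689 = -0.589

-0.589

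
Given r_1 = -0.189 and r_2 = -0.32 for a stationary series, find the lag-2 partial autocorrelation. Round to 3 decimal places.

φ_{22} = (r_2 − r_1²) / (1 − r_1²)
r_1² = (-0.189)² = 0.035721
Numerator = -0.32 − 0.0357 = -0.3557; denominator = 1 − 0.0357 = 0.9643
φ_{22} = -0.3557 / 0.9643 = -0.369

-0.369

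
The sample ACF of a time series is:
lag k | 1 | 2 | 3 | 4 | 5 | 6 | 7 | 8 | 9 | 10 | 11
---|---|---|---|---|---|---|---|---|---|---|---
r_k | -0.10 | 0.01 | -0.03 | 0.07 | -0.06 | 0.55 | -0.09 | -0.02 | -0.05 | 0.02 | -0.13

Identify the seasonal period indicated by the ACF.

6

The largest autocorrelation is r_6 = 0.55; the remaining lags stay at or below 0.07.
The dominant spike at lag 6 indicates a seasonal period of 6.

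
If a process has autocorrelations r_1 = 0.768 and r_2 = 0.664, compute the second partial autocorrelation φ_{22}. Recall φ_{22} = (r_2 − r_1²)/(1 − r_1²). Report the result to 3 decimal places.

0.181

φ_{22} = (r_2 − r_1²) / (1 − r_1²)
r_1² = (0.768)² = 0.589824
Numerator = 0.664 − 0.5898 = 0.0742; denominator = 1 − 0.5898 = 0.4102
φ_{22} = 0.0742 / 0.4102 = 0.181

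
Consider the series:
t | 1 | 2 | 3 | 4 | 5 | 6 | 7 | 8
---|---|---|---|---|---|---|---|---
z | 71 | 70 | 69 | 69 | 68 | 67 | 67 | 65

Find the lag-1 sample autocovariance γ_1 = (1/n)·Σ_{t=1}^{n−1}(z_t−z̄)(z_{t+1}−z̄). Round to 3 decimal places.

1.555

Mean z̄ = (71 + 70 + 69 + 69 + 68 + 67 + 67 + 65)/8 = 68.2500
Deviations: 2.7500, 1.7500, 0.7500, 0.7500, -0.2500, -1.2500, -1.2500, -3.2500
Σ_{t=1}^{7}(z_t−z̄)(z_{t+1}−z̄) = 12.4375
γ_1 = 12.4375 / 8 = 1.555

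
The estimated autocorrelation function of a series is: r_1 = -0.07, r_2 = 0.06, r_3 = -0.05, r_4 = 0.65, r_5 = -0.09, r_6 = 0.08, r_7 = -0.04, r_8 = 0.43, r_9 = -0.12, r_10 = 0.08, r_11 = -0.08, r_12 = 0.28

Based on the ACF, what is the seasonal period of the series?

The largest autocorrelation is r_4 = 0.65, with weaker echoes at lags 8 (0.43) and 12 (0.28); the remaining lags stay at or below 0.08.
The dominant spike at lag 4 indicates a seasonal period of 4.

4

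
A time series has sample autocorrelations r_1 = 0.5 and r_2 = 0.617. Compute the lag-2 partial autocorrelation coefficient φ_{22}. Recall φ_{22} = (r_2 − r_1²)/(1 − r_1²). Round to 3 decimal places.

0.489

φ_{22} = (r_2 − r_1²) / (1 − r_1²)
r_1² = (0.5)² = 0.25
Numerator = 0.617 − 0.2500 = 0.3670; denominator = 1 − 0.2500 = 0.7500
φ_{22} = 0.3670 / 0.7500 = 0.489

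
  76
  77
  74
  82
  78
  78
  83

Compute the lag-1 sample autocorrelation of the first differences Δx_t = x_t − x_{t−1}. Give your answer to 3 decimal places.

First differences Δx: 1, -3, 8, -4, 0, 5
Mean of differences = 1.1667
Numerator Σ(Δx_t−Δx̄)(Δx_{t+1}−Δx̄) = -61.5278
Denominator Σ(Δx_t−Δx̄)² = 106.8333
r_1(Δx) = -61.5278 / 106.8333 = -0.576

-0.576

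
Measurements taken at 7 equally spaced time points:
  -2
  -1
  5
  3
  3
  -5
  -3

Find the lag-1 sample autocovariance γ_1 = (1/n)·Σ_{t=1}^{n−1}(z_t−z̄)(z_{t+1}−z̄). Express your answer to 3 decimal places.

3.000

Mean z̄ = (-2 − 1 + 5 + 3 + 3 − 5 − 3)/7 = 0.0000
Deviations: -2.0000, -1.0000, 5.0000, 3.0000, 3.0000, -5.0000, -3.0000
Σ_{t=1}^{6}(z_t−z̄)(z_{t+1}−z̄) = 21.0000
γ_1 = 21.0000 / 7 = 3.000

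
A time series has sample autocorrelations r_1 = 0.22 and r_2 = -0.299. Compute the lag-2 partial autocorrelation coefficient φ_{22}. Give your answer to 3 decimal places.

φ_{22} = (r_2 − r_1²) / (1 − r_1²)
r_1² = (0.22)² = 0.0484
Numerator = -0.299 − 0.0484 = -0.3474; denominator = 1 − 0.0484 = 0.9516
φ_{22} = -0.3474 / 0.9516 = -0.365

-0.365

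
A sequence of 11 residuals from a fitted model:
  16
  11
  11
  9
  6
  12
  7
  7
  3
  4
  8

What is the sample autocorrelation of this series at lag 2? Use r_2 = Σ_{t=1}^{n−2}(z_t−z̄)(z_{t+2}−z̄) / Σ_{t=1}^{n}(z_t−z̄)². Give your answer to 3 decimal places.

Mean z̄ = (16 + 11 + 11 + 9 + 6 + 12 + 7 + 7 + 3 + 4 + 8)/11 = 8.5455
Numerator Σ_{t=1}^{9}(z_t−z̄)(z_{t+2}−z̄) = 31.9504
Denominator Σ(z_t−z̄)² = 142.7273
r_2 = 31.9504 / 142.7273 = 0.224

0.224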